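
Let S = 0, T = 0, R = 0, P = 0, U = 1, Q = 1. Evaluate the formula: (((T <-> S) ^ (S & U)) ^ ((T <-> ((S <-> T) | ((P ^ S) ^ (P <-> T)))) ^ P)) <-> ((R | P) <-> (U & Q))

0

T <-> S = 0 <-> 0 = 1
S & U = 0 & 1 = 0
(T <-> S) ^ (S & U) = 1 ^ 0 = 1
S <-> T = 0 <-> 0 = 1
P ^ S = 0 ^ 0 = 0
P <-> T = 0 <-> 0 = 1
(P ^ S) ^ (P <-> T) = 0 ^ 1 = 1
(S <-> T) | ((P ^ S) ^ (P <-> T)) = 1 | 1 = 1
T <-> ((S <-> T) | ((P ^ S) ^ (P <-> T))) = 0 <-> 1 = 0
(T <-> ((S <-> T) | ((P ^ S) ^ (P <-> T)))) ^ P = 0 ^ 0 = 0
((T <-> S) ^ (S & U)) ^ ((T <-> ((S <-> T) | ((P ^ S) ^ (P <-> T)))) ^ P) = 1 ^ 0 = 1
R | P = 0 | 0 = 0
U & Q = 1 & 1 = 1
(R | P) <-> (U & Q) = 0 <-> 1 = 0
(((T <-> S) ^ (S & U)) ^ ((T <-> ((S <-> T) | ((P ^ S) ^ (P <-> T)))) ^ P)) <-> ((R | P) <-> (U & Q)) = 1 <-> 0 = 0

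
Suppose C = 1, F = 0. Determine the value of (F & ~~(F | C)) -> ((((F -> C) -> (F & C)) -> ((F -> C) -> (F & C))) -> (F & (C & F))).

Substituting C=1, F=0:
F | C = 0 | 1 = 1
~(F | C) = ~1 = 0
~~(F | C) = ~0 = 1
F & ~~(F | C) = 0 & 1 = 0
F -> C = 0 -> 1 = 1
F & C = 0 & 1 = 0
(F -> C) -> (F & C) = 1 -> 0 = 0
F -> C = 0 -> 1 = 1
F & C = 0 & 1 = 0
(F -> C) -> (F & C) = 1 -> 0 = 0
((F -> C) -> (F & C)) -> ((F -> C) -> (F & C)) = 0 -> 0 = 1
C & F = 1 & 0 = 0
F & (C & F) = 0 & 0 = 0
(((F -> C) -> (F & C)) -> ((F -> C) -> (F & C))) -> (F & (C & F)) = 1 -> 0 = 0
(F & ~~(F | C)) -> ((((F -> C) -> (F & C)) -> ((F -> C) -> (F & C))) -> (F & (C & F))) = 0 -> 0 = 1

1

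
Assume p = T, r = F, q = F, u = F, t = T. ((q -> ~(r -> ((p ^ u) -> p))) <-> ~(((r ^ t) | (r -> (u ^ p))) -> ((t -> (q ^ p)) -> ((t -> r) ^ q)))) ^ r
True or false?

T

p ^ u = T ^ F = T
(p ^ u) -> p = T -> T = T
r -> ((p ^ u) -> p) = F -> T = T
~(r -> ((p ^ u) -> p)) = ~T = F
q -> ~(r -> ((p ^ u) -> p)) = F -> F = T
r ^ t = F ^ T = T
u ^ p = F ^ T = T
r -> (u ^ p) = F -> T = T
(r ^ t) | (r -> (u ^ p)) = T | T = T
q ^ p = F ^ T = T
t -> (q ^ p) = T -> T = T
t -> r = T -> F = F
(t -> r) ^ q = F ^ F = F
(t -> (q ^ p)) -> ((t -> r) ^ q) = T -> F = F
((r ^ t) | (r -> (u ^ p))) -> ((t -> (q ^ p)) -> ((t -> r) ^ q)) = T -> F = F
~(((r ^ t) | (r -> (u ^ p))) -> ((t -> (q ^ p)) -> ((t -> r) ^ q))) = ~F = T
(q -> ~(r -> ((p ^ u) -> p))) <-> ~(((r ^ t) | (r -> (u ^ p))) -> ((t -> (q ^ p)) -> ((t -> r) ^ q))) = T <-> T = T
((q -> ~(r -> ((p ^ u) -> p))) <-> ~(((r ^ t) | (r -> (u ^ p))) -> ((t -> (q ^ p)) -> ((t -> r) ^ q)))) ^ r = T ^ F = T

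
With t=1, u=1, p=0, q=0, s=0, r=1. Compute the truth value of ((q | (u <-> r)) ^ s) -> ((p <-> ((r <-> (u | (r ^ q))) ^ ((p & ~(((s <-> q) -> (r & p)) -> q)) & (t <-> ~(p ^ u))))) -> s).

Substituting t=1, u=1, p=0, q=0, s=0, r=1:
u <-> r = 1 <-> 1 = 1
q | (u <-> r) = 0 | 1 = 1
(q | (u <-> r)) ^ s = 1 ^ 0 = 1
r ^ q = 1 ^ 0 = 1
u | (r ^ q) = 1 | 1 = 1
r <-> (u | (r ^ q)) = 1 <-> 1 = 1
s <-> q = 0 <-> 0 = 1
r & p = 1 & 0 = 0
(s <-> q) -> (r & p) = 1 -> 0 = 0
((s <-> q) -> (r & p)) -> q = 0 -> 0 = 1
~(((s <-> q) -> (r & p)) -> q) = ~1 = 0
p & ~(((s <-> q) -> (r & p)) -> q) = 0 & 0 = 0
p ^ u = 0 ^ 1 = 1
~(p ^ u) = ~1 = 0
t <-> ~(p ^ u) = 1 <-> 0 = 0
(p & ~(((s <-> q) -> (r & p)) -> q)) & (t <-> ~(p ^ u)) = 0 & 0 = 0
(r <-> (u | (r ^ q))) ^ ((p & ~(((s <-> q) -> (r & p)) -> q)) & (t <-> ~(p ^ u))) = 1 ^ 0 = 1
p <-> ((r <-> (u | (r ^ q))) ^ ((p & ~(((s <-> q) -> (r & p)) -> q)) & (t <-> ~(p ^ u)))) = 0 <-> 1 = 0
(p <-> ((r <-> (u | (r ^ q))) ^ ((p & ~(((s <-> q) -> (r & p)) -> q)) & (t <-> ~(p ^ u))))) -> s = 0 -> 0 = 1
((q | (u <-> r)) ^ s) -> ((p <-> ((r <-> (u | (r ^ q))) ^ ((p & ~(((s <-> q) -> (r & p)) -> q)) & (t <-> ~(p ^ u))))) -> s) = 1 -> 1 = 1

1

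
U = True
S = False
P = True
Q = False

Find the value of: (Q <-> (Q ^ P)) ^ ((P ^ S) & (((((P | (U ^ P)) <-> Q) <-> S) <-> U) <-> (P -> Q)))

False

Q ^ P = False ^ True = True
Q <-> (Q ^ P) = False <-> True = False
P ^ S = True ^ False = True
U ^ P = True ^ True = False
P | (U ^ P) = True | False = True
(P | (U ^ P)) <-> Q = True <-> False = False
((P | (U ^ P)) <-> Q) <-> S = False <-> False = True
(((P | (U ^ P)) <-> Q) <-> S) <-> U = True <-> True = True
P -> Q = True -> False = False
((((P | (U ^ P)) <-> Q) <-> S) <-> U) <-> (P -> Q) = True <-> False = False
(P ^ S) & (((((P | (U ^ P)) <-> Q) <-> S) <-> U) <-> (P -> Q)) = True & False = False
(Q <-> (Q ^ P)) ^ ((P ^ S) & (((((P | (U ^ P)) <-> Q) <-> S) <-> U) <-> (P -> Q))) = False ^ False = False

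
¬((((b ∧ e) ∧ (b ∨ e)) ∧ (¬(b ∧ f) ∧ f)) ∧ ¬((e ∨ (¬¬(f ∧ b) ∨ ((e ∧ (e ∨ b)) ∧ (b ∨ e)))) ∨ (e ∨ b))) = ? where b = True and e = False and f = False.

True

b ∧ e = True ∧ False = False
b ∨ e = True ∨ False = True
(b ∧ e) ∧ (b ∨ e) = False ∧ True = False
b ∧ f = True ∧ False = False
¬(b ∧ f) = ¬False = True
¬(b ∧ f) ∧ f = True ∧ False = False
((b ∧ e) ∧ (b ∨ e)) ∧ (¬(b ∧ f) ∧ f) = False ∧ False = False
f ∧ b = False ∧ True = False
¬(f ∧ b) = ¬False = True
¬¬(f ∧ b) = ¬True = False
e ∨ b = False ∨ True = True
e ∧ (e ∨ b) = False ∧ True = False
b ∨ e = True ∨ False = True
(e ∧ (e ∨ b)) ∧ (b ∨ e) = False ∧ True = False
¬¬(f ∧ b) ∨ ((e ∧ (e ∨ b)) ∧ (b ∨ e)) = False ∨ False = False
e ∨ (¬¬(f ∧ b) ∨ ((e ∧ (e ∨ b)) ∧ (b ∨ e))) = False ∨ False = False
e ∨ b = False ∨ True = True
(e ∨ (¬¬(f ∧ b) ∨ ((e ∧ (e ∨ b)) ∧ (b ∨ e)))) ∨ (e ∨ b) = False ∨ True = True
¬((e ∨ (¬¬(f ∧ b) ∨ ((e ∧ (e ∨ b)) ∧ (b ∨ e)))) ∨ (e ∨ b)) = ¬True = False
(((b ∧ e) ∧ (b ∨ e)) ∧ (¬(b ∧ f) ∧ f)) ∧ ¬((e ∨ (¬¬(f ∧ b) ∨ ((e ∧ (e ∨ b)) ∧ (b ∨ e)))) ∨ (e ∨ b)) = False ∧ False = False
¬((((b ∧ e) ∧ (b ∨ e)) ∧ (¬(b ∧ f) ∧ f)) ∧ ¬((e ∨ (¬¬(f ∧ b) ∨ ((e ∧ (e ∨ b)) ∧ (b ∨ e)))) ∨ (e ∨ b))) = ¬False = True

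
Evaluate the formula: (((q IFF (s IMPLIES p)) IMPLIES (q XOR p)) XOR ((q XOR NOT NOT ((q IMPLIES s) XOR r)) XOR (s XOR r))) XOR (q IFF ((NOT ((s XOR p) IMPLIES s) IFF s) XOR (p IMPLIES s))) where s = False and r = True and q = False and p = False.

True

s IMPLIES p = False IMPLIES False = True
q IFF (s IMPLIES p) = False IFF True = False
q XOR p = False XOR False = False
(q IFF (s IMPLIES p)) IMPLIES (q XOR p) = False IMPLIES False = True
q IMPLIES s = False IMPLIES False = True
(q IMPLIES s) XOR r = True XOR True = False
NOT ((q IMPLIES s) XOR r) = NOT False = True
NOT NOT ((q IMPLIES s) XOR r) = NOT True = False
q XOR NOT NOT ((q IMPLIES s) XOR r) = False XOR False = False
s XOR r = False XOR True = True
(q XOR NOT NOT ((q IMPLIES s) XOR r)) XOR (s XOR r) = False XOR True = True
((q IFF (s IMPLIES p)) IMPLIES (q XOR p)) XOR ((q XOR NOT NOT ((q IMPLIES s) XOR r)) XOR (s XOR r)) = True XOR True = False
s XOR p = False XOR False = False
(s XOR p) IMPLIES s = False IMPLIES False = True
NOT ((s XOR p) IMPLIES s) = NOT True = False
NOT ((s XOR p) IMPLIES s) IFF s = False IFF False = True
p IMPLIES s = False IMPLIES False = True
(NOT ((s XOR p) IMPLIES s) IFF s) XOR (p IMPLIES s) = True XOR True = False
q IFF ((NOT ((s XOR p) IMPLIES s) IFF s) XOR (p IMPLIES s)) = False IFF False = True
(((q IFF (s IMPLIES p)) IMPLIES (q XOR p)) XOR ((q XOR NOT NOT ((q IMPLIES s) XOR r)) XOR (s XOR r))) XOR (q IFF ((NOT ((s XOR p) IMPLIES s) IFF s) XOR (p IMPLIES s))) = False XOR True = True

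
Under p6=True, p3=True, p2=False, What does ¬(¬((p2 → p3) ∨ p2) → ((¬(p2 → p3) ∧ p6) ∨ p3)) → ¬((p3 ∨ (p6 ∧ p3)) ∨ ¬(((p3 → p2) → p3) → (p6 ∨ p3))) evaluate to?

True

Substituting p6=True, p3=True, p2=False:
p2 → p3 = False → True = True
(p2 → p3) ∨ p2 = True ∨ False = True
¬((p2 → p3) ∨ p2) = ¬True = False
p2 → p3 = False → True = True
¬(p2 → p3) = ¬True = False
¬(p2 → p3) ∧ p6 = False ∧ True = False
(¬(p2 → p3) ∧ p6) ∨ p3 = False ∨ True = True
¬((p2 → p3) ∨ p2) → ((¬(p2 → p3) ∧ p6) ∨ p3) = False → True = True
¬(¬((p2 → p3) ∨ p2) → ((¬(p2 → p3) ∧ p6) ∨ p3)) = ¬True = False
p6 ∧ p3 = True ∧ True = True
p3 ∨ (p6 ∧ p3) = True ∨ True = True
p3 → p2 = True → False = False
(p3 → p2) → p3 = False → True = True
p6 ∨ p3 = True ∨ True = True
((p3 → p2) → p3) → (p6 ∨ p3) = True → True = True
¬(((p3 → p2) → p3) → (p6 ∨ p3)) = ¬True = False
(p3 ∨ (p6 ∧ p3)) ∨ ¬(((p3 → p2) → p3) → (p6 ∨ p3)) = True ∨ False = True
¬((p3 ∨ (p6 ∧ p3)) ∨ ¬(((p3 → p2) → p3) → (p6 ∨ p3))) = ¬True = False
¬(¬((p2 → p3) ∨ p2) → ((¬(p2 → p3) ∧ p6) ∨ p3)) → ¬((p3 ∨ (p6 ∧ p3)) ∨ ¬(((p3 → p2) → p3) → (p6 ∨ p3))) = False → False = True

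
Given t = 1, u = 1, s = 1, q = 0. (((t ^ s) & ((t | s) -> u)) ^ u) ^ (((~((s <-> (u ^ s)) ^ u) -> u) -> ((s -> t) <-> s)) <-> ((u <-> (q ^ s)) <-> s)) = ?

0

Substituting t=1, u=1, s=1, q=0:
t ^ s = 1 ^ 1 = 0
t | s = 1 | 1 = 1
(t | s) -> u = 1 -> 1 = 1
(t ^ s) & ((t | s) -> u) = 0 & 1 = 0
((t ^ s) & ((t | s) -> u)) ^ u = 0 ^ 1 = 1
u ^ s = 1 ^ 1 = 0
s <-> (u ^ s) = 1 <-> 0 = 0
(s <-> (u ^ s)) ^ u = 0 ^ 1 = 1
~((s <-> (u ^ s)) ^ u) = ~1 = 0
~((s <-> (u ^ s)) ^ u) -> u = 0 -> 1 = 1
s -> t = 1 -> 1 = 1
(s -> t) <-> s = 1 <-> 1 = 1
(~((s <-> (u ^ s)) ^ u) -> u) -> ((s -> t) <-> s) = 1 -> 1 = 1
q ^ s = 0 ^ 1 = 1
u <-> (q ^ s) = 1 <-> 1 = 1
(u <-> (q ^ s)) <-> s = 1 <-> 1 = 1
((~((s <-> (u ^ s)) ^ u) -> u) -> ((s -> t) <-> s)) <-> ((u <-> (q ^ s)) <-> s) = 1 <-> 1 = 1
(((t ^ s) & ((t | s) -> u)) ^ u) ^ (((~((s <-> (u ^ s)) ^ u) -> u) -> ((s -> t) <-> s)) <-> ((u <-> (q ^ s)) <-> s)) = 1 ^ 1 = 0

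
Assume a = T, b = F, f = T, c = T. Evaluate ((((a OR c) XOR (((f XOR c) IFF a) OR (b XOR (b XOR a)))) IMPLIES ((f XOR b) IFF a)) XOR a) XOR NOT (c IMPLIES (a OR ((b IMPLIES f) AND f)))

a OR c = T OR T = T
f XOR c = T XOR T = F
(f XOR c) IFF a = F IFF T = F
b XOR a = F XOR T = T
b XOR (b XOR a) = F XOR T = T
((f XOR c) IFF a) OR (b XOR (b XOR a)) = F OR T = T
(a OR c) XOR (((f XOR c) IFF a) OR (b XOR (b XOR a))) = T XOR T = F
f XOR b = T XOR F = T
(f XOR b) IFF a = T IFF T = T
((a OR c) XOR (((f XOR c) IFF a) OR (b XOR (b XOR a)))) IMPLIES ((f XOR b) IFF a) = F IMPLIES T = T
(((a OR c) XOR (((f XOR c) IFF a) OR (b XOR (b XOR a)))) IMPLIES ((f XOR b) IFF a)) XOR a = T XOR T = F
b IMPLIES f = F IMPLIES T = T
(b IMPLIES f) AND f = T AND T = T
a OR ((b IMPLIES f) AND f) = T OR T = T
c IMPLIES (a OR ((b IMPLIES f) AND f)) = T IMPLIES T = T
NOT (c IMPLIES (a OR ((b IMPLIES f) AND f))) = NOT T = F
((((a OR c) XOR (((f XOR c) IFF a) OR (b XOR (b XOR a)))) IMPLIES ((f XOR b) IFF a)) XOR a) XOR NOT (c IMPLIES (a OR ((b IMPLIES f) AND f))) = F XOR F = F

F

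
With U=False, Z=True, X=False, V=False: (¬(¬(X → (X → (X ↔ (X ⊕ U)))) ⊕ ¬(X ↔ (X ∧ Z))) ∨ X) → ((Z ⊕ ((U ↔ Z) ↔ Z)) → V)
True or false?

X ⊕ U = False ⊕ False = False
X ↔ (X ⊕ U) = False ↔ False = True
X → (X ↔ (X ⊕ U)) = False → True = True
X → (X → (X ↔ (X ⊕ U))) = False → True = True
¬(X → (X → (X ↔ (X ⊕ U)))) = ¬True = False
X ∧ Z = False ∧ True = False
X ↔ (X ∧ Z) = False ↔ False = True
¬(X ↔ (X ∧ Z)) = ¬True = False
¬(X → (X → (X ↔ (X ⊕ U)))) ⊕ ¬(X ↔ (X ∧ Z)) = False ⊕ False = False
¬(¬(X → (X → (X ↔ (X ⊕ U)))) ⊕ ¬(X ↔ (X ∧ Z))) = ¬False = True
¬(¬(X → (X → (X ↔ (X ⊕ U)))) ⊕ ¬(X ↔ (X ∧ Z))) ∨ X = True ∨ False = True
U ↔ Z = False ↔ True = False
(U ↔ Z) ↔ Z = False ↔ True = False
Z ⊕ ((U ↔ Z) ↔ Z) = True ⊕ False = True
(Z ⊕ ((U ↔ Z) ↔ Z)) → V = True → False = False
(¬(¬(X → (X → (X ↔ (X ⊕ U)))) ⊕ ¬(X ↔ (X ∧ Z))) ∨ X) → ((Z ⊕ ((U ↔ Z) ↔ Z)) → V) = True → False = False

False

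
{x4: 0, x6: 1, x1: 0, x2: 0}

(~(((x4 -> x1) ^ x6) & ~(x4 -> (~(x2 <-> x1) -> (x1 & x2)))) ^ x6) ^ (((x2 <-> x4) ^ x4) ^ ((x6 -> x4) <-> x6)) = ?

1

x4 -> x1 = 0 -> 0 = 1
(x4 -> x1) ^ x6 = 1 ^ 1 = 0
x2 <-> x1 = 0 <-> 0 = 1
~(x2 <-> x1) = ~1 = 0
x1 & x2 = 0 & 0 = 0
~(x2 <-> x1) -> (x1 & x2) = 0 -> 0 = 1
x4 -> (~(x2 <-> x1) -> (x1 & x2)) = 0 -> 1 = 1
~(x4 -> (~(x2 <-> x1) -> (x1 & x2))) = ~1 = 0
((x4 -> x1) ^ x6) & ~(x4 -> (~(x2 <-> x1) -> (x1 & x2))) = 0 & 0 = 0
~(((x4 -> x1) ^ x6) & ~(x4 -> (~(x2 <-> x1) -> (x1 & x2)))) = ~0 = 1
~(((x4 -> x1) ^ x6) & ~(x4 -> (~(x2 <-> x1) -> (x1 & x2)))) ^ x6 = 1 ^ 1 = 0
x2 <-> x4 = 0 <-> 0 = 1
(x2 <-> x4) ^ x4 = 1 ^ 0 = 1
x6 -> x4 = 1 -> 0 = 0
(x6 -> x4) <-> x6 = 0 <-> 1 = 0
((x2 <-> x4) ^ x4) ^ ((x6 -> x4) <-> x6) = 1 ^ 0 = 1
(~(((x4 -> x1) ^ x6) & ~(x4 -> (~(x2 <-> x1) -> (x1 & x2)))) ^ x6) ^ (((x2 <-> x4) ^ x4) ^ ((x6 -> x4) <-> x6)) = 0 ^ 1 = 1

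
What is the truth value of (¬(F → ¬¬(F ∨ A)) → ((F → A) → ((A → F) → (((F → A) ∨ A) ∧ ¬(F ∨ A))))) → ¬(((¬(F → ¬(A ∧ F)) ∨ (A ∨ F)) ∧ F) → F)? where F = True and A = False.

False

F ∨ A = True ∨ False = True
¬(F ∨ A) = ¬True = False
¬¬(F ∨ A) = ¬False = True
F → ¬¬(F ∨ A) = True → True = True
¬(F → ¬¬(F ∨ A)) = ¬True = False
F → A = True → False = False
A → F = False → True = True
F → A = True → False = False
(F → A) ∨ A = False ∨ False = False
F ∨ A = True ∨ False = True
¬(F ∨ A) = ¬True = False
((F → A) ∨ A) ∧ ¬(F ∨ A) = False ∧ False = False
(A → F) → (((F → A) ∨ A) ∧ ¬(F ∨ A)) = True → False = False
(F → A) → ((A → F) → (((F → A) ∨ A) ∧ ¬(F ∨ A))) = False → False = True
¬(F → ¬¬(F ∨ A)) → ((F → A) → ((A → F) → (((F → A) ∨ A) ∧ ¬(F ∨ A)))) = False → True = True
A ∧ F = False ∧ True = False
¬(A ∧ F) = ¬False = True
F → ¬(A ∧ F) = True → True = True
¬(F → ¬(A ∧ F)) = ¬True = False
A ∨ F = False ∨ True = True
¬(F → ¬(A ∧ F)) ∨ (A ∨ F) = False ∨ True = True
(¬(F → ¬(A ∧ F)) ∨ (A ∨ F)) ∧ F = True ∧ True = True
((¬(F → ¬(A ∧ F)) ∨ (A ∨ F)) ∧ F) → F = True → True = True
¬(((¬(F → ¬(A ∧ F)) ∨ (A ∨ F)) ∧ F) → F) = ¬True = False
(¬(F → ¬¬(F ∨ A)) → ((F → A) → ((A → F) → (((F → A) ∨ A) ∧ ¬(F ∨ A))))) → ¬(((¬(F → ¬(A ∧ F)) ∨ (A ∨ F)) ∧ F) → F) = True → False = False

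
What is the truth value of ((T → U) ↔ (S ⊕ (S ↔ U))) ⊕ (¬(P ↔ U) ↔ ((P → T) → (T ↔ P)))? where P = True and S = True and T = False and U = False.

T → U = False → False = True
S ↔ U = True ↔ False = False
S ⊕ (S ↔ U) = True ⊕ False = True
(T → U) ↔ (S ⊕ (S ↔ U)) = True ↔ True = True
P ↔ U = True ↔ False = False
¬(P ↔ U) = ¬False = True
P → T = True → False = False
T ↔ P = False ↔ True = False
(P → T) → (T ↔ P) = False → False = True
¬(P ↔ U) ↔ ((P → T) → (T ↔ P)) = True ↔ True = True
((T → U) ↔ (S ⊕ (S ↔ U))) ⊕ (¬(P ↔ U) ↔ ((P → T) → (T ↔ P))) = True ⊕ True = False

False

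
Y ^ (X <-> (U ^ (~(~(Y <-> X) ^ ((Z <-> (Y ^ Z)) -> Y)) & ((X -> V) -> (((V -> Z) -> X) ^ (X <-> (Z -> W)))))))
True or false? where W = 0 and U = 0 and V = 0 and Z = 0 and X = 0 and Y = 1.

Y <-> X = 1 <-> 0 = 0
~(Y <-> X) = ~0 = 1
Y ^ Z = 1 ^ 0 = 1
Z <-> (Y ^ Z) = 0 <-> 1 = 0
(Z <-> (Y ^ Z)) -> Y = 0 -> 1 = 1
~(Y <-> X) ^ ((Z <-> (Y ^ Z)) -> Y) = 1 ^ 1 = 0
~(~(Y <-> X) ^ ((Z <-> (Y ^ Z)) -> Y)) = ~0 = 1
X -> V = 0 -> 0 = 1
V -> Z = 0 -> 0 = 1
(V -> Z) -> X = 1 -> 0 = 0
Z -> W = 0 -> 0 = 1
X <-> (Z -> W) = 0 <-> 1 = 0
((V -> Z) -> X) ^ (X <-> (Z -> W)) = 0 ^ 0 = 0
(X -> V) -> (((V -> Z) -> X) ^ (X <-> (Z -> W))) = 1 -> 0 = 0
~(~(Y <-> X) ^ ((Z <-> (Y ^ Z)) -> Y)) & ((X -> V) -> (((V -> Z) -> X) ^ (X <-> (Z -> W)))) = 1 & 0 = 0
U ^ (~(~(Y <-> X) ^ ((Z <-> (Y ^ Z)) -> Y)) & ((X -> V) -> (((V -> Z) -> X) ^ (X <-> (Z -> W))))) = 0 ^ 0 = 0
X <-> (U ^ (~(~(Y <-> X) ^ ((Z <-> (Y ^ Z)) -> Y)) & ((X -> V) -> (((V -> Z) -> X) ^ (X <-> (Z -> W)))))) = 0 <-> 0 = 1
Y ^ (X <-> (U ^ (~(~(Y <-> X) ^ ((Z <-> (Y ^ Z)) -> Y)) & ((X -> V) -> (((V -> Z) -> X) ^ (X <-> (Z -> W))))))) = 1 ^ 1 = 0

0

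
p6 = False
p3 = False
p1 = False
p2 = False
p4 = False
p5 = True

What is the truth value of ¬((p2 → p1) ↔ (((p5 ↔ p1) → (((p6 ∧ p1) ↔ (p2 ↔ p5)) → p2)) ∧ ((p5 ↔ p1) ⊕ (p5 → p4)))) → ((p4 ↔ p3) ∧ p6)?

False

p2 → p1 = False → False = True
p5 ↔ p1 = True ↔ False = False
p6 ∧ p1 = False ∧ False = False
p2 ↔ p5 = False ↔ True = False
(p6 ∧ p1) ↔ (p2 ↔ p5) = False ↔ False = True
((p6 ∧ p1) ↔ (p2 ↔ p5)) → p2 = True → False = False
(p5 ↔ p1) → (((p6 ∧ p1) ↔ (p2 ↔ p5)) → p2) = False → False = True
p5 ↔ p1 = True ↔ False = False
p5 → p4 = True → False = False
(p5 ↔ p1) ⊕ (p5 → p4) = False ⊕ False = False
((p5 ↔ p1) → (((p6 ∧ p1) ↔ (p2 ↔ p5)) → p2)) ∧ ((p5 ↔ p1) ⊕ (p5 → p4)) = True ∧ False = False
(p2 → p1) ↔ (((p5 ↔ p1) → (((p6 ∧ p1) ↔ (p2 ↔ p5)) → p2)) ∧ ((p5 ↔ p1) ⊕ (p5 → p4))) = True ↔ False = False
¬((p2 → p1) ↔ (((p5 ↔ p1) → (((p6 ∧ p1) ↔ (p2 ↔ p5)) → p2)) ∧ ((p5 ↔ p1) ⊕ (p5 → p4)))) = ¬False = True
p4 ↔ p3 = False ↔ False = True
(p4 ↔ p3) ∧ p6 = True ∧ False = False
¬((p2 → p1) ↔ (((p5 ↔ p1) → (((p6 ∧ p1) ↔ (p2 ↔ p5)) → p2)) ∧ ((p5 ↔ p1) ⊕ (p5 → p4)))) → ((p4 ↔ p3) ∧ p6) = True → False = False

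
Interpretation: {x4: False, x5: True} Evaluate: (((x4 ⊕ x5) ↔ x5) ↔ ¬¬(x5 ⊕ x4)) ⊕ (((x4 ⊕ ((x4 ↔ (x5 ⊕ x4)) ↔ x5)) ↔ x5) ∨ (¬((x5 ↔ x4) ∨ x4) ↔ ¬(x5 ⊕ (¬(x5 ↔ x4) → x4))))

x4 ⊕ x5 = False ⊕ True = True
(x4 ⊕ x5) ↔ x5 = True ↔ True = True
x5 ⊕ x4 = True ⊕ False = True
¬(x5 ⊕ x4) = ¬True = False
¬¬(x5 ⊕ x4) = ¬False = True
((x4 ⊕ x5) ↔ x5) ↔ ¬¬(x5 ⊕ x4) = True ↔ True = True
x5 ⊕ x4 = True ⊕ False = True
x4 ↔ (x5 ⊕ x4) = False ↔ True = False
(x4 ↔ (x5 ⊕ x4)) ↔ x5 = False ↔ True = False
x4 ⊕ ((x4 ↔ (x5 ⊕ x4)) ↔ x5) = False ⊕ False = False
(x4 ⊕ ((x4 ↔ (x5 ⊕ x4)) ↔ x5)) ↔ x5 = False ↔ True = False
x5 ↔ x4 = True ↔ False = False
(x5 ↔ x4) ∨ x4 = False ∨ False = False
¬((x5 ↔ x4) ∨ x4) = ¬False = True
x5 ↔ x4 = True ↔ False = False
¬(x5 ↔ x4) = ¬False = True
¬(x5 ↔ x4) → x4 = True → False = False
x5 ⊕ (¬(x5 ↔ x4) → x4) = True ⊕ False = True
¬(x5 ⊕ (¬(x5 ↔ x4) → x4)) = ¬True = False
¬((x5 ↔ x4) ∨ x4) ↔ ¬(x5 ⊕ (¬(x5 ↔ x4) → x4)) = True ↔ False = False
((x4 ⊕ ((x4 ↔ (x5 ⊕ x4)) ↔ x5)) ↔ x5) ∨ (¬((x5 ↔ x4) ∨ x4) ↔ ¬(x5 ⊕ (¬(x5 ↔ x4) → x4))) = False ∨ False = False
(((x4 ⊕ x5) ↔ x5) ↔ ¬¬(x5 ⊕ x4)) ⊕ (((x4 ⊕ ((x4 ↔ (x5 ⊕ x4)) ↔ x5)) ↔ x5) ∨ (¬((x5 ↔ x4) ∨ x4) ↔ ¬(x5 ⊕ (¬(x5 ↔ x4) → x4)))) = True ⊕ False = True

True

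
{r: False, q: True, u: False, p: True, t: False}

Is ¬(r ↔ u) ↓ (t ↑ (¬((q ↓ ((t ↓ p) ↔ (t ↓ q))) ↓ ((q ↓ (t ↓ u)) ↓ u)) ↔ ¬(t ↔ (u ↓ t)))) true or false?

False

r ↔ u = False ↔ False = True
¬(r ↔ u) = ¬True = False
t ↓ p = False ↓ True = False
t ↓ q = False ↓ True = False
(t ↓ p) ↔ (t ↓ q) = False ↔ False = True
q ↓ ((t ↓ p) ↔ (t ↓ q)) = True ↓ True = False
t ↓ u = False ↓ False = True
q ↓ (t ↓ u) = True ↓ True = False
(q ↓ (t ↓ u)) ↓ u = False ↓ False = True
(q ↓ ((t ↓ p) ↔ (t ↓ q))) ↓ ((q ↓ (t ↓ u)) ↓ u) = False ↓ True = False
¬((q ↓ ((t ↓ p) ↔ (t ↓ q))) ↓ ((q ↓ (t ↓ u)) ↓ u)) = ¬False = True
u ↓ t = False ↓ False = True
t ↔ (u ↓ t) = False ↔ True = False
¬(t ↔ (u ↓ t)) = ¬False = True
¬((q ↓ ((t ↓ p) ↔ (t ↓ q))) ↓ ((q ↓ (t ↓ u)) ↓ u)) ↔ ¬(t ↔ (u ↓ t)) = True ↔ True = True
t ↑ (¬((q ↓ ((t ↓ p) ↔ (t ↓ q))) ↓ ((q ↓ (t ↓ u)) ↓ u)) ↔ ¬(t ↔ (u ↓ t))) = False ↑ True = True
¬(r ↔ u) ↓ (t ↑ (¬((q ↓ ((t ↓ p) ↔ (t ↓ q))) ↓ ((q ↓ (t ↓ u)) ↓ u)) ↔ ¬(t ↔ (u ↓ t)))) = False ↓ True = False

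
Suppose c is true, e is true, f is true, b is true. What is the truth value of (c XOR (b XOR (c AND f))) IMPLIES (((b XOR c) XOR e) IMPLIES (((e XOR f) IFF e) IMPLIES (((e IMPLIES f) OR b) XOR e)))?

Substituting c=T, e=T, f=T, b=T:
c AND f = T AND T = T
b XOR (c AND f) = T XOR T = F
c XOR (b XOR (c AND f)) = T XOR F = T
b XOR c = T XOR T = F
(b XOR c) XOR e = F XOR T = T
e XOR f = T XOR T = F
(e XOR f) IFF e = F IFF T = F
e IMPLIES f = T IMPLIES T = T
(e IMPLIES f) OR b = T OR T = T
((e IMPLIES f) OR b) XOR e = T XOR T = F
((e XOR f) IFF e) IMPLIES (((e IMPLIES f) OR b) XOR e) = F IMPLIES F = T
((b XOR c) XOR e) IMPLIES (((e XOR f) IFF e) IMPLIES (((e IMPLIES f) OR b) XOR e)) = T IMPLIES T = T
(c XOR (b XOR (c AND f))) IMPLIES (((b XOR c) XOR e) IMPLIES (((e XOR f) IFF e) IMPLIES (((e IMPLIES f) OR b) XOR e))) = T IMPLIES T = T

T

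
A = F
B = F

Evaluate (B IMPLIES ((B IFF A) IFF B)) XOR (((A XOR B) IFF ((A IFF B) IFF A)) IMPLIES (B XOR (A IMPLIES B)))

F

B IFF A = F IFF F = T
(B IFF A) IFF B = T IFF F = F
B IMPLIES ((B IFF A) IFF B) = F IMPLIES F = T
A XOR B = F XOR F = F
A IFF B = F IFF F = T
(A IFF B) IFF A = T IFF F = F
(A XOR B) IFF ((A IFF B) IFF A) = F IFF F = T
A IMPLIES B = F IMPLIES F = T
B XOR (A IMPLIES B) = F XOR T = T
((A XOR B) IFF ((A IFF B) IFF A)) IMPLIES (B XOR (A IMPLIES B)) = T IMPLIES T = T
(B IMPLIES ((B IFF A) IFF B)) XOR (((A XOR B) IFF ((A IFF B) IFF A)) IMPLIES (B XOR (A IMPLIES B))) = T XOR T = F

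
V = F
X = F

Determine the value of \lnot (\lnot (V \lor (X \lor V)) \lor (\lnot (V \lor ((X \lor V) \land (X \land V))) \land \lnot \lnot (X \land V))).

F

X \lor V = F \lor F = F
V \lor (X \lor V) = F \lor F = F
\lnot (V \lor (X \lor V)) = \lnot F = T
X \lor V = F \lor F = F
X \land V = F \land F = F
(X \lor V) \land (X \land V) = F \land F = F
V \lor ((X \lor V) \land (X \land V)) = F \lor F = F
\lnot (V \lor ((X \lor V) \land (X \land V))) = \lnot F = T
X \land V = F \land F = F
\lnot (X \land V) = \lnot F = T
\lnot \lnot (X \land V) = \lnot T = F
\lnot (V \lor ((X \lor V) \land (X \land V))) \land \lnot \lnot (X \land V) = T \land F = F
\lnot (V \lor (X \lor V)) \lor (\lnot (V \lor ((X \lor V) \land (X \land V))) \land \lnot \lnot (X \land V)) = T \lor F = T
\lnot (\lnot (V \lor (X \lor V)) \lor (\lnot (V \lor ((X \lor V) \land (X \land V))) \land \lnot \lnot (X \land V))) = \lnot T = F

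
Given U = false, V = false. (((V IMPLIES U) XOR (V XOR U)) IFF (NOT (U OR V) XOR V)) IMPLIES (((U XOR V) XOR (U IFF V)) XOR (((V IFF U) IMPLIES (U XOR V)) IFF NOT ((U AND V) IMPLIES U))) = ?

Substituting U=false, V=false:
V IMPLIES U = false IMPLIES false = true
V XOR U = false XOR false = false
(V IMPLIES U) XOR (V XOR U) = true XOR false = true
U OR V = false OR false = false
NOT (U OR V) = NOT false = true
NOT (U OR V) XOR V = true XOR false = true
((V IMPLIES U) XOR (V XOR U)) IFF (NOT (U OR V) XOR V) = true IFF true = true
U XOR V = false XOR false = false
U IFF V = false IFF false = true
(U XOR V) XOR (U IFF V) = false XOR true = true
V IFF U = false IFF false = true
U XOR V = false XOR false = false
(V IFF U) IMPLIES (U XOR V) = true IMPLIES false = false
U AND V = false AND false = false
(U AND V) IMPLIES U = false IMPLIES false = true
NOT ((U AND V) IMPLIES U) = NOT true = false
((V IFF U) IMPLIES (U XOR V)) IFF NOT ((U AND V) IMPLIES U) = false IFF false = true
((U XOR V) XOR (U IFF V)) XOR (((V IFF U) IMPLIES (U XOR V)) IFF NOT ((U AND V) IMPLIES U)) = true XOR true = false
(((V IMPLIES U) XOR (V XOR U)) IFF (NOT (U OR V) XOR V)) IMPLIES (((U XOR V) XOR (U IFF V)) XOR (((V IFF U) IMPLIES (U XOR V)) IFF NOT ((U AND V) IMPLIES U))) = true IMPLIES false = false

false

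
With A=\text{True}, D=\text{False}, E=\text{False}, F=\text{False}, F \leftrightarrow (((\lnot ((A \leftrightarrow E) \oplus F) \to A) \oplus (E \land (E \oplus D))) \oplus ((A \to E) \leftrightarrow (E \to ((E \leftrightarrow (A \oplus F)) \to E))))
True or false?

\text{False}

Substituting A=\text{True}, D=\text{False}, E=\text{False}, F=\text{False}:
A \leftrightarrow E = \text{True} \leftrightarrow \text{False} = \text{False}
(A \leftrightarrow E) \oplus F = \text{False} \oplus \text{False} = \text{False}
\lnot ((A \leftrightarrow E) \oplus F) = \lnot \text{False} = \text{True}
\lnot ((A \leftrightarrow E) \oplus F) \to A = \text{True} \to \text{True} = \text{True}
E \oplus D = \text{False} \oplus \text{False} = \text{False}
E \land (E \oplus D) = \text{False} \land \text{False} = \text{False}
(\lnot ((A \leftrightarrow E) \oplus F) \to A) \oplus (E \land (E \oplus D)) = \text{True} \oplus \text{False} = \text{True}
A \to E = \text{True} \to \text{False} = \text{False}
A \oplus F = \text{True} \oplus \text{False} = \text{True}
E \leftrightarrow (A \oplus F) = \text{False} \leftrightarrow \text{True} = \text{False}
(E \leftrightarrow (A \oplus F)) \to E = \text{False} \to \text{False} = \text{True}
E \to ((E \leftrightarrow (A \oplus F)) \to E) = \text{False} \to \text{True} = \text{True}
(A \to E) \leftrightarrow (E \to ((E \leftrightarrow (A \oplus F)) \to E)) = \text{False} \leftrightarrow \text{True} = \text{False}
((\lnot ((A \leftrightarrow E) \oplus F) \to A) \oplus (E \land (E \oplus D))) \oplus ((A \to E) \leftrightarrow (E \to ((E \leftrightarrow (A \oplus F)) \to E))) = \text{True} \oplus \text{False} = \text{True}
F \leftrightarrow (((\lnot ((A \leftrightarrow E) \oplus F) \to A) \oplus (E \land (E \oplus D))) \oplus ((A \to E) \leftrightarrow (E \to ((E \leftrightarrow (A \oplus F)) \to E)))) = \text{False} \leftrightarrow \text{True} = \text{False}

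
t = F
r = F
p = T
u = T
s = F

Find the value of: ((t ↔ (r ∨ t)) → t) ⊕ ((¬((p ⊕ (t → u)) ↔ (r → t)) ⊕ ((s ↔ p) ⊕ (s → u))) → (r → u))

Substituting t=F, r=F, p=T, u=T, s=F:
r ∨ t = F ∨ F = F
t ↔ (r ∨ t) = F ↔ F = T
(t ↔ (r ∨ t)) → t = T → F = F
t → u = F → T = T
p ⊕ (t → u) = T ⊕ T = F
r → t = F → F = T
(p ⊕ (t → u)) ↔ (r → t) = F ↔ T = F
¬((p ⊕ (t → u)) ↔ (r → t)) = ¬F = T
s ↔ p = F ↔ T = F
s → u = F → T = T
(s ↔ p) ⊕ (s → u) = F ⊕ T = T
¬((p ⊕ (t → u)) ↔ (r → t)) ⊕ ((s ↔ p) ⊕ (s → u)) = T ⊕ T = F
r → u = F → T = T
(¬((p ⊕ (t → u)) ↔ (r → t)) ⊕ ((s ↔ p) ⊕ (s → u))) → (r → u) = F → T = T
((t ↔ (r ∨ t)) → t) ⊕ ((¬((p ⊕ (t → u)) ↔ (r → t)) ⊕ ((s ↔ p) ⊕ (s → u))) → (r → u)) = F ⊕ T = T

T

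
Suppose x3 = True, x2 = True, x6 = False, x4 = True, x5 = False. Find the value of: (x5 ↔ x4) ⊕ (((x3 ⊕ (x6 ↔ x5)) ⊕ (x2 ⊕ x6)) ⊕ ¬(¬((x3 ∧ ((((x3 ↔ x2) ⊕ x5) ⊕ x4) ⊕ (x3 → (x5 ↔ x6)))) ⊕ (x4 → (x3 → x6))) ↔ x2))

x5 ↔ x4 = False ↔ True = False
x6 ↔ x5 = False ↔ False = True
x3 ⊕ (x6 ↔ x5) = True ⊕ True = False
x2 ⊕ x6 = True ⊕ False = True
(x3 ⊕ (x6 ↔ x5)) ⊕ (x2 ⊕ x6) = False ⊕ True = True
x3 ↔ x2 = True ↔ True = True
(x3 ↔ x2) ⊕ x5 = True ⊕ False = True
((x3 ↔ x2) ⊕ x5) ⊕ x4 = True ⊕ True = False
x5 ↔ x6 = False ↔ False = True
x3 → (x5 ↔ x6) = True → True = True
(((x3 ↔ x2) ⊕ x5) ⊕ x4) ⊕ (x3 → (x5 ↔ x6)) = False ⊕ True = True
x3 ∧ ((((x3 ↔ x2) ⊕ x5) ⊕ x4) ⊕ (x3 → (x5 ↔ x6))) = True ∧ True = True
x3 → x6 = True → False = False
x4 → (x3 → x6) = True → False = False
(x3 ∧ ((((x3 ↔ x2) ⊕ x5) ⊕ x4) ⊕ (x3 → (x5 ↔ x6)))) ⊕ (x4 → (x3 → x6)) = True ⊕ False = True
¬((x3 ∧ ((((x3 ↔ x2) ⊕ x5) ⊕ x4) ⊕ (x3 → (x5 ↔ x6)))) ⊕ (x4 → (x3 → x6))) = ¬True = False
¬((x3 ∧ ((((x3 ↔ x2) ⊕ x5) ⊕ x4) ⊕ (x3 → (x5 ↔ x6)))) ⊕ (x4 → (x3 → x6))) ↔ x2 = False ↔ True = False
¬(¬((x3 ∧ ((((x3 ↔ x2) ⊕ x5) ⊕ x4) ⊕ (x3 → (x5 ↔ x6)))) ⊕ (x4 → (x3 → x6))) ↔ x2) = ¬False = True
((x3 ⊕ (x6 ↔ x5)) ⊕ (x2 ⊕ x6)) ⊕ ¬(¬((x3 ∧ ((((x3 ↔ x2) ⊕ x5) ⊕ x4) ⊕ (x3 → (x5 ↔ x6)))) ⊕ (x4 → (x3 → x6))) ↔ x2) = True ⊕ True = False
(x5 ↔ x4) ⊕ (((x3 ⊕ (x6 ↔ x5)) ⊕ (x2 ⊕ x6)) ⊕ ¬(¬((x3 ∧ ((((x3 ↔ x2) ⊕ x5) ⊕ x4) ⊕ (x3 → (x5 ↔ x6)))) ⊕ (x4 → (x3 → x6))) ↔ x2)) = False ⊕ False = False

False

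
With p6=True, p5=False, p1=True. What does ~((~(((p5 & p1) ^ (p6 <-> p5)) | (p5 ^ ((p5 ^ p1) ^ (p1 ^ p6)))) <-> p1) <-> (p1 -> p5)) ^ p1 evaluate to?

p5 & p1 = False & True = False
p6 <-> p5 = True <-> False = False
(p5 & p1) ^ (p6 <-> p5) = False ^ False = False
p5 ^ p1 = False ^ True = True
p1 ^ p6 = True ^ True = False
(p5 ^ p1) ^ (p1 ^ p6) = True ^ False = True
p5 ^ ((p5 ^ p1) ^ (p1 ^ p6)) = False ^ True = True
((p5 & p1) ^ (p6 <-> p5)) | (p5 ^ ((p5 ^ p1) ^ (p1 ^ p6))) = False | True = True
~(((p5 & p1) ^ (p6 <-> p5)) | (p5 ^ ((p5 ^ p1) ^ (p1 ^ p6)))) = ~True = False
~(((p5 & p1) ^ (p6 <-> p5)) | (p5 ^ ((p5 ^ p1) ^ (p1 ^ p6)))) <-> p1 = False <-> True = False
p1 -> p5 = True -> False = False
(~(((p5 & p1) ^ (p6 <-> p5)) | (p5 ^ ((p5 ^ p1) ^ (p1 ^ p6)))) <-> p1) <-> (p1 -> p5) = False <-> False = True
~((~(((p5 & p1) ^ (p6 <-> p5)) | (p5 ^ ((p5 ^ p1) ^ (p1 ^ p6)))) <-> p1) <-> (p1 -> p5)) = ~True = False
~((~(((p5 & p1) ^ (p6 <-> p5)) | (p5 ^ ((p5 ^ p1) ^ (p1 ^ p6)))) <-> p1) <-> (p1 -> p5)) ^ p1 = False ^ True = True

True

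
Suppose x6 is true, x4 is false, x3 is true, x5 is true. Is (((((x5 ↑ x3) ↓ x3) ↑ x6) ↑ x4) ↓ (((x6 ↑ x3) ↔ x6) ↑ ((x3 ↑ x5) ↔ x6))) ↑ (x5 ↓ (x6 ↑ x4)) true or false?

Substituting x6=T, x4=F, x3=T, x5=T:
x5 ↑ x3 = T ↑ T = F
(x5 ↑ x3) ↓ x3 = F ↓ T = F
((x5 ↑ x3) ↓ x3) ↑ x6 = F ↑ T = T
(((x5 ↑ x3) ↓ x3) ↑ x6) ↑ x4 = T ↑ F = T
x6 ↑ x3 = T ↑ T = F
(x6 ↑ x3) ↔ x6 = F ↔ T = F
x3 ↑ x5 = T ↑ T = F
(x3 ↑ x5) ↔ x6 = F ↔ T = F
((x6 ↑ x3) ↔ x6) ↑ ((x3 ↑ x5) ↔ x6) = F ↑ F = T
((((x5 ↑ x3) ↓ x3) ↑ x6) ↑ x4) ↓ (((x6 ↑ x3) ↔ x6) ↑ ((x3 ↑ x5) ↔ x6)) = T ↓ T = F
x6 ↑ x4 = T ↑ F = T
x5 ↓ (x6 ↑ x4) = T ↓ T = F
(((((x5 ↑ x3) ↓ x3) ↑ x6) ↑ x4) ↓ (((x6 ↑ x3) ↔ x6) ↑ ((x3 ↑ x5) ↔ x6))) ↑ (x5 ↓ (x6 ↑ x4)) = F ↑ F = T

T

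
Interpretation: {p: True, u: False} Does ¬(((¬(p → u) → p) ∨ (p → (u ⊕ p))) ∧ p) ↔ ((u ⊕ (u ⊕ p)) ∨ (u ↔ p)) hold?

False

p → u = True → False = False
¬(p → u) = ¬False = True
¬(p → u) → p = True → True = True
u ⊕ p = False ⊕ True = True
p → (u ⊕ p) = True → True = True
(¬(p → u) → p) ∨ (p → (u ⊕ p)) = True ∨ True = True
((¬(p → u) → p) ∨ (p → (u ⊕ p))) ∧ p = True ∧ True = True
¬(((¬(p → u) → p) ∨ (p → (u ⊕ p))) ∧ p) = ¬True = False
u ⊕ p = False ⊕ True = True
u ⊕ (u ⊕ p) = False ⊕ True = True
u ↔ p = False ↔ True = False
(u ⊕ (u ⊕ p)) ∨ (u ↔ p) = True ∨ False = True
¬(((¬(p → u) → p) ∨ (p → (u ⊕ p))) ∧ p) ↔ ((u ⊕ (u ⊕ p)) ∨ (u ↔ p)) = False ↔ True = False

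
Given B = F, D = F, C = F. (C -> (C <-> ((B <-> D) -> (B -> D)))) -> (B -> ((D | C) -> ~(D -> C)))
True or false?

B <-> D = F <-> F = T
B -> D = F -> F = T
(B <-> D) -> (B -> D) = T -> T = T
C <-> ((B <-> D) -> (B -> D)) = F <-> T = F
C -> (C <-> ((B <-> D) -> (B -> D))) = F -> F = T
D | C = F | F = F
D -> C = F -> F = T
~(D -> C) = ~T = F
(D | C) -> ~(D -> C) = F -> F = T
B -> ((D | C) -> ~(D -> C)) = F -> T = T
(C -> (C <-> ((B <-> D) -> (B -> D)))) -> (B -> ((D | C) -> ~(D -> C))) = T -> T = T

T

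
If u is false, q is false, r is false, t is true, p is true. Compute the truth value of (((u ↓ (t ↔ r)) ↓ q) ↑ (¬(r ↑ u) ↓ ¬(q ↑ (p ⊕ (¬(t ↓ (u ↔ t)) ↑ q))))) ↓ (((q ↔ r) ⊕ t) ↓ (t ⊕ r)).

t ↔ r = T ↔ F = F
u ↓ (t ↔ r) = F ↓ F = T
(u ↓ (t ↔ r)) ↓ q = T ↓ F = F
r ↑ u = F ↑ F = T
¬(r ↑ u) = ¬T = F
u ↔ t = F ↔ T = F
t ↓ (u ↔ t) = T ↓ F = F
¬(t ↓ (u ↔ t)) = ¬F = T
¬(t ↓ (u ↔ t)) ↑ q = T ↑ F = T
p ⊕ (¬(t ↓ (u ↔ t)) ↑ q) = T ⊕ T = F
q ↑ (p ⊕ (¬(t ↓ (u ↔ t)) ↑ q)) = F ↑ F = T
¬(q ↑ (p ⊕ (¬(t ↓ (u ↔ t)) ↑ q))) = ¬T = F
¬(r ↑ u) ↓ ¬(q ↑ (p ⊕ (¬(t ↓ (u ↔ t)) ↑ q))) = F ↓ F = T
((u ↓ (t ↔ r)) ↓ q) ↑ (¬(r ↑ u) ↓ ¬(q ↑ (p ⊕ (¬(t ↓ (u ↔ t)) ↑ q)))) = F ↑ T = T
q ↔ r = F ↔ F = T
(q ↔ r) ⊕ t = T ⊕ T = F
t ⊕ r = T ⊕ F = T
((q ↔ r) ⊕ t) ↓ (t ⊕ r) = F ↓ T = F
(((u ↓ (t ↔ r)) ↓ q) ↑ (¬(r ↑ u) ↓ ¬(q ↑ (p ⊕ (¬(t ↓ (u ↔ t)) ↑ q))))) ↓ (((q ↔ r) ⊕ t) ↓ (t ⊕ r)) = T ↓ F = F

F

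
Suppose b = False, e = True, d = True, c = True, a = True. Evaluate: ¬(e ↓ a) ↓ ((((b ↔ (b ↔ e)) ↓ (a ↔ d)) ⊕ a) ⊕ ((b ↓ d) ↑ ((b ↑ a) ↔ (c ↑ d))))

e ↓ a = True ↓ True = False
¬(e ↓ a) = ¬False = True
b ↔ e = False ↔ True = False
b ↔ (b ↔ e) = False ↔ False = True
a ↔ d = True ↔ True = True
(b ↔ (b ↔ e)) ↓ (a ↔ d) = True ↓ True = False
((b ↔ (b ↔ e)) ↓ (a ↔ d)) ⊕ a = False ⊕ True = True
b ↓ d = False ↓ True = False
b ↑ a = False ↑ True = True
c ↑ d = True ↑ True = False
(b ↑ a) ↔ (c ↑ d) = True ↔ False = False
(b ↓ d) ↑ ((b ↑ a) ↔ (c ↑ d)) = False ↑ False = True
(((b ↔ (b ↔ e)) ↓ (a ↔ d)) ⊕ a) ⊕ ((b ↓ d) ↑ ((b ↑ a) ↔ (c ↑ d))) = True ⊕ True = False
¬(e ↓ a) ↓ ((((b ↔ (b ↔ e)) ↓ (a ↔ d)) ⊕ a) ⊕ ((b ↓ d) ↑ ((b ↑ a) ↔ (c ↑ d)))) = True ↓ False = False

False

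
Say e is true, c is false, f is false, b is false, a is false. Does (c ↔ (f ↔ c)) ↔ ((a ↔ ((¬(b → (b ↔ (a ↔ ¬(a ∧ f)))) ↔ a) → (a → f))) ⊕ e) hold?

f ↔ c = False ↔ False = True
c ↔ (f ↔ c) = False ↔ True = False
a ∧ f = False ∧ False = False
¬(a ∧ f) = ¬False = True
a ↔ ¬(a ∧ f) = False ↔ True = False
b ↔ (a ↔ ¬(a ∧ f)) = False ↔ False = True
b → (b ↔ (a ↔ ¬(a ∧ f))) = False → True = True
¬(b → (b ↔ (a ↔ ¬(a ∧ f)))) = ¬True = False
¬(b → (b ↔ (a ↔ ¬(a ∧ f)))) ↔ a = False ↔ False = True
a → f = False → False = True
(¬(b → (b ↔ (a ↔ ¬(a ∧ f)))) ↔ a) → (a → f) = True → True = True
a ↔ ((¬(b → (b ↔ (a ↔ ¬(a ∧ f)))) ↔ a) → (a → f)) = False ↔ True = False
(a ↔ ((¬(b → (b ↔ (a ↔ ¬(a ∧ f)))) ↔ a) → (a → f))) ⊕ e = False ⊕ True = True
(c ↔ (f ↔ c)) ↔ ((a ↔ ((¬(b → (b ↔ (a ↔ ¬(a ∧ f)))) ↔ a) → (a → f))) ⊕ e) = False ↔ True = False

False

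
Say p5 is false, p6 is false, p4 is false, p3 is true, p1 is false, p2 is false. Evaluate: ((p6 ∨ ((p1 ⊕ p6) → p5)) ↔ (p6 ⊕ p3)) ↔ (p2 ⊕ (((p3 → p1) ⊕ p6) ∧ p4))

False

p1 ⊕ p6 = False ⊕ False = False
(p1 ⊕ p6) → p5 = False → False = True
p6 ∨ ((p1 ⊕ p6) → p5) = False ∨ True = True
p6 ⊕ p3 = False ⊕ True = True
(p6 ∨ ((p1 ⊕ p6) → p5)) ↔ (p6 ⊕ p3) = True ↔ True = True
p3 → p1 = True → False = False
(p3 → p1) ⊕ p6 = False ⊕ False = False
((p3 → p1) ⊕ p6) ∧ p4 = False ∧ False = False
p2 ⊕ (((p3 → p1) ⊕ p6) ∧ p4) = False ⊕ False = False
((p6 ∨ ((p1 ⊕ p6) → p5)) ↔ (p6 ⊕ p3)) ↔ (p2 ⊕ (((p3 → p1) ⊕ p6) ∧ p4)) = True ↔ False = False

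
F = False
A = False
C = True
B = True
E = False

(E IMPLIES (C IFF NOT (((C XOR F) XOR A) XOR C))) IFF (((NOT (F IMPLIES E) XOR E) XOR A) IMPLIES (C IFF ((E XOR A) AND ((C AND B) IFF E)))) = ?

C XOR F = True XOR False = True
(C XOR F) XOR A = True XOR False = True
((C XOR F) XOR A) XOR C = True XOR True = False
NOT (((C XOR F) XOR A) XOR C) = NOT False = True
C IFF NOT (((C XOR F) XOR A) XOR C) = True IFF True = True
E IMPLIES (C IFF NOT (((C XOR F) XOR A) XOR C)) = False IMPLIES True = True
F IMPLIES E = False IMPLIES False = True
NOT (F IMPLIES E) = NOT True = False
NOT (F IMPLIES E) XOR E = False XOR False = False
(NOT (F IMPLIES E) XOR E) XOR A = False XOR False = False
E XOR A = False XOR False = False
C AND B = True AND True = True
(C AND B) IFF E = True IFF False = False
(E XOR A) AND ((C AND B) IFF E) = False AND False = False
C IFF ((E XOR A) AND ((C AND B) IFF E)) = True IFF False = False
((NOT (F IMPLIES E) XOR E) XOR A) IMPLIES (C IFF ((E XOR A) AND ((C AND B) IFF E))) = False IMPLIES False = True
(E IMPLIES (C IFF NOT (((C XOR F) XOR A) XOR C))) IFF (((NOT (F IMPLIES E) XOR E) XOR A) IMPLIES (C IFF ((E XOR A) AND ((C AND B) IFF E)))) = True IFF True = True

True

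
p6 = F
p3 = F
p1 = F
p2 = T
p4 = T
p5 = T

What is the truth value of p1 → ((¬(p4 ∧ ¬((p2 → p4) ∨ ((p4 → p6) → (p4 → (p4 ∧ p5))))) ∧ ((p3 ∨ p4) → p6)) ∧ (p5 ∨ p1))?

T

p2 → p4 = T → T = T
p4 → p6 = T → F = F
p4 ∧ p5 = T ∧ T = T
p4 → (p4 ∧ p5) = T → T = T
(p4 → p6) → (p4 → (p4 ∧ p5)) = F → T = T
(p2 → p4) ∨ ((p4 → p6) → (p4 → (p4 ∧ p5))) = T ∨ T = T
¬((p2 → p4) ∨ ((p4 → p6) → (p4 → (p4 ∧ p5)))) = ¬T = F
p4 ∧ ¬((p2 → p4) ∨ ((p4 → p6) → (p4 → (p4 ∧ p5)))) = T ∧ F = F
¬(p4 ∧ ¬((p2 → p4) ∨ ((p4 → p6) → (p4 → (p4 ∧ p5))))) = ¬F = T
p3 ∨ p4 = F ∨ T = T
(p3 ∨ p4) → p6 = T → F = F
¬(p4 ∧ ¬((p2 → p4) ∨ ((p4 → p6) → (p4 → (p4 ∧ p5))))) ∧ ((p3 ∨ p4) → p6) = T ∧ F = F
p5 ∨ p1 = T ∨ F = T
(¬(p4 ∧ ¬((p2 → p4) ∨ ((p4 → p6) → (p4 → (p4 ∧ p5))))) ∧ ((p3 ∨ p4) → p6)) ∧ (p5 ∨ p1) = F ∧ T = F
p1 → ((¬(p4 ∧ ¬((p2 → p4) ∨ ((p4 → p6) → (p4 → (p4 ∧ p5))))) ∧ ((p3 ∨ p4) → p6)) ∧ (p5 ∨ p1)) = F → F = T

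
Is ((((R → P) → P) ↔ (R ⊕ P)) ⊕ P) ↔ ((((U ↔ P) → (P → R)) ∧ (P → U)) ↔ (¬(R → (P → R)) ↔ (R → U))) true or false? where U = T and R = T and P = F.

F

R → P = T → F = F
(R → P) → P = F → F = T
R ⊕ P = T ⊕ F = T
((R → P) → P) ↔ (R ⊕ P) = T ↔ T = T
(((R → P) → P) ↔ (R ⊕ P)) ⊕ P = T ⊕ F = T
U ↔ P = T ↔ F = F
P → R = F → T = T
(U ↔ P) → (P → R) = F → T = T
P → U = F → T = T
((U ↔ P) → (P → R)) ∧ (P → U) = T ∧ T = T
P → R = F → T = T
R → (P → R) = T → T = T
¬(R → (P → R)) = ¬T = F
R → U = T → T = T
¬(R → (P → R)) ↔ (R → U) = F ↔ T = F
(((U ↔ P) → (P → R)) ∧ (P → U)) ↔ (¬(R → (P → R)) ↔ (R → U)) = T ↔ F = F
((((R → P) → P) ↔ (R ⊕ P)) ⊕ P) ↔ ((((U ↔ P) → (P → R)) ∧ (P → U)) ↔ (¬(R → (P → R)) ↔ (R → U))) = T ↔ F = F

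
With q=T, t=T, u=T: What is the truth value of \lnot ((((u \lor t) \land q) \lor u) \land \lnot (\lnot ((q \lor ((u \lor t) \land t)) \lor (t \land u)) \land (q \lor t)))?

F

u \lor t = T \lor T = T
(u \lor t) \land q = T \land T = T
((u \lor t) \land q) \lor u = T \lor T = T
u \lor t = T \lor T = T
(u \lor t) \land t = T \land T = T
q \lor ((u \lor t) \land t) = T \lor T = T
t \land u = T \land T = T
(q \lor ((u \lor t) \land t)) \lor (t \land u) = T \lor T = T
\lnot ((q \lor ((u \lor t) \land t)) \lor (t \land u)) = \lnot T = F
q \lor t = T \lor T = T
\lnot ((q \lor ((u \lor t) \land t)) \lor (t \land u)) \land (q \lor t) = F \land T = F
\lnot (\lnot ((q \lor ((u \lor t) \land t)) \lor (t \land u)) \land (q \lor t)) = \lnot F = T
(((u \lor t) \land q) \lor u) \land \lnot (\lnot ((q \lor ((u \lor t) \land t)) \lor (t \land u)) \land (q \lor t)) = T \land T = T
\lnot ((((u \lor t) \land q) \lor u) \land \lnot (\lnot ((q \lor ((u \lor t) \land t)) \lor (t \land u)) \land (q \lor t))) = \lnot T = F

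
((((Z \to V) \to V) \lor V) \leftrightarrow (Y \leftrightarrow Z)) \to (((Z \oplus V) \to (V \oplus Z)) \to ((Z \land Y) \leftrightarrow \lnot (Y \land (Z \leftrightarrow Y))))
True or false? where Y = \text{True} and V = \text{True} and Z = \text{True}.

Substituting Y=\text{True}, V=\text{True}, Z=\text{True}:
Z \to V = \text{True} \to \text{True} = \text{True}
(Z \to V) \to V = \text{True} \to \text{True} = \text{True}
((Z \to V) \to V) \lor V = \text{True} \lor \text{True} = \text{True}
Y \leftrightarrow Z = \text{True} \leftrightarrow \text{True} = \text{True}
(((Z \to V) \to V) \lor V) \leftrightarrow (Y \leftrightarrow Z) = \text{True} \leftrightarrow \text{True} = \text{True}
Z \oplus V = \text{True} \oplus \text{True} = \text{False}
V \oplus Z = \text{True} \oplus \text{True} = \text{False}
(Z \oplus V) \to (V \oplus Z) = \text{False} \to \text{False} = \text{True}
Z \land Y = \text{True} \land \text{True} = \text{True}
Z \leftrightarrow Y = \text{True} \leftrightarrow \text{True} = \text{True}
Y \land (Z \leftrightarrow Y) = \text{True} \land \text{True} = \text{True}
\lnot (Y \land (Z \leftrightarrow Y)) = \lnot \text{True} = \text{False}
(Z \land Y) \leftrightarrow \lnot (Y \land (Z \leftrightarrow Y)) = \text{True} \leftrightarrow \text{False} = \text{False}
((Z \oplus V) \to (V \oplus Z)) \to ((Z \land Y) \leftrightarrow \lnot (Y \land (Z \leftrightarrow Y))) = \text{True} \to \text{False} = \text{False}
((((Z \to V) \to V) \lor V) \leftrightarrow (Y \leftrightarrow Z)) \to (((Z \oplus V) \to (V \oplus Z)) \to ((Z \land Y) \leftrightarrow \lnot (Y \land (Z \leftrightarrow Y)))) = \text{True} \to \text{False} = \text{False}

\text{False}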